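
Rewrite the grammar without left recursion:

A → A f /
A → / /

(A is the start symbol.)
A is directly left-recursive. The standard transformation for
  A → A α₁ | ... | A α_m | β₁ | ... | β_n
is
  A  → β₁ A' | ... | β_n A'
  A' → α₁ A' | ... | α_m A' | ε

A → / / becomes A → / / A'
A → A f / becomes A' → f / A'
Add A' → ε

Resulting grammar:
A → / / A'
A' → f / A'
A' → ε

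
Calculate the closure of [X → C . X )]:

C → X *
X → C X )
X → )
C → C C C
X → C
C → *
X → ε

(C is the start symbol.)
To compute CLOSURE, for each item [A → α.Bβ] where B is a non-terminal, add [B → .γ] for all productions B → γ; repeat for the newly added items until nothing changes.

Start with: [X → C . X )]
  [X → C . X )] has the dot before X: add [X → . C X )], [X → . )], [X → . C], [X → .]
  [X → . C X )] has the dot before C: add [C → . X *], [C → . C C C], [C → . *]
No further items can be added.

CLOSURE = { [C → . *], [C → . C C C], [C → . X *], [X → . )], [X → . C X )], [X → . C], [X → .], [X → C . X )] }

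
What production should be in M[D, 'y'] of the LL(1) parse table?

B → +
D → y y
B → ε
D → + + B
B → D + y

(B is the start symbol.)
D → y y

To find M[D, 'y'], we find productions for D where 'y' is in the predict set (PREDICT(N → α) = (FIRST(α) \ {ε}) ∪ (FOLLOW(N) if α ⇒* ε)).

D → y y: PREDICT = { 'y' }
  'y' is in predict set, so this production goes in M[D, 'y']
D → + + B: PREDICT = { '+' }

M[D, 'y'] = D → y y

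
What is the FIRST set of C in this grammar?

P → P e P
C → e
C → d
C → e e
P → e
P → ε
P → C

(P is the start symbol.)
{ 'd', 'e' }

From C → e:
  - e is a terminal: add 'e' and stop
From C → d:
  - d is a terminal: add 'd' and stop
From C → e e:
  - e is a terminal: add 'e' and stop

Collecting: FIRST(C) = { 'd', 'e' }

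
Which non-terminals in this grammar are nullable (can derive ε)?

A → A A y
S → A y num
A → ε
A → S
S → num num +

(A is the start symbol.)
ε-productions: A → ε
So A is immediately nullable.
No further non-terminal can be added: every production for the remaining non-terminals contains a terminal or a non-nullable non-terminal.
Nullable = { 'A' }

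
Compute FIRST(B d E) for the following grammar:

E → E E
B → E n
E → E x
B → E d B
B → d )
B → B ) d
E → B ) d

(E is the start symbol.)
FIRST sets of the non-terminals involved (from the grammar, by fixed-point iteration):
  FIRST(B) = { 'd' }

To compute FIRST(B d E), process the symbols left to right:
Symbol B is a non-terminal. Add FIRST(B) \ {ε} = { 'd' }
B is not nullable (ε ∉ FIRST(B)), so stop here.
FIRST(B d E) = { 'd' }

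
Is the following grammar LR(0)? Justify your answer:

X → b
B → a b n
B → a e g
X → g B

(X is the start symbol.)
A grammar is LR(0) if no state in the canonical LR(0) collection has:
  - both a shift item (dot before a terminal) and a complete item (shift-reduce conflict), or
  - two or more complete items (reduce-reduce conflict; the accept item [X' → X .] counts as a complete item here).

Augment with X' → X and build the canonical LR(0) collection (I0 = CLOSURE({[X' → . X]}), then GOTO on every symbol after a dot until no new states appear). It has 10 states:
  I0: { [X → . b], [X → . g B], [X' → . X] }  — shift
  I1: { [X' → X .] }  — accept
  I2: { [X → b .] }  — reduce
  I3: { [B → . a b n], [B → . a e g], [X → g . B] }  — shift
  I4: { [X → g B .] }  — reduce
  I5: { [B → a . b n], [B → a . e g] }  — shift
  I6: { [B → a b . n] }  — shift
  I7: { [B → a e . g] }  — shift
  I8: { [B → a e g .] }  — reduce
  I9: { [B → a b n .] }  — reduce

Every state is either a pure shift/goto state or contains exactly one complete item and nothing to shift — no conflicts. The grammar is LR(0).

Answer: Yes, the grammar is LR(0)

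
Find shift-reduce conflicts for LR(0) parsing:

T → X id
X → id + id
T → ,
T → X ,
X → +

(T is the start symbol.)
No shift-reduce conflicts

Augment with T' → T and build the canonical LR(0) collection (I0 = CLOSURE({[T' → . T]}), then GOTO on every symbol after a dot until no new states appear). It has 10 states:
  I0: { [T → . ,], [T → . X ,], [T → . X id], [T' → . T], [X → . +], [X → . id + id] }  — shift
  I1: { [X → + .] }  — reduce
  I2: { [T → , .] }  — reduce
  I3: { [T' → T .] }  — accept
  I4: { [T → X . ,], [T → X . id] }  — shift
  I5: { [X → id . + id] }  — shift
  I6: { [X → id + . id] }  — shift
  I7: { [X → id + id .] }  — reduce
  I8: { [T → X , .] }  — reduce
  I9: { [T → X id .] }  — reduce

No state contains both a complete item and a shift item.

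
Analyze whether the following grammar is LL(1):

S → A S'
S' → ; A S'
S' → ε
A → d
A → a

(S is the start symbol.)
A grammar is LL(1) if for each non-terminal N with multiple productions, the predict sets of those productions are pairwise disjoint, where PREDICT(N → α) = (FIRST(α) \ {ε}) ∪ (FOLLOW(N) if α ⇒* ε).

Relevant sets:
  FOLLOW(S') = { $ }

For S':
  PREDICT(S' → ';' A S') = { ';' }
  PREDICT(S' → ε) = { $ }
For A:
  PREDICT(A → d) = { 'd' }
  PREDICT(A → a) = { 'a' }
S has a single production, so nothing to check there.

All predict sets are disjoint. The grammar IS LL(1).

Answer: Yes, the grammar is LL(1).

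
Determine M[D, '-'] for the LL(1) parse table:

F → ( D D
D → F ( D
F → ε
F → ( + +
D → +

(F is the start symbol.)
To find M[D, '-'], we find productions for D where '-' is in the predict set (PREDICT(N → α) = (FIRST(α) \ {ε}) ∪ (FOLLOW(N) if α ⇒* ε)).

Relevant sets:
  FIRST(F) = { '(', ε }

D → F ( D: PREDICT = { '(' }
D → +: PREDICT = { '+' }

M[D, '-'] is empty (no production applies)

Answer: Empty (error entry)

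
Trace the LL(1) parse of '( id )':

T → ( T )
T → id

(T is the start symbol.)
Stack is shown with the top on the left.

Stack    Input     Action
-------------------------
T $      ( id ) $  output T → ( T )
( T ) $  ( id ) $  match '('
T ) $    id ) $    output T → id
id ) $   id ) $    match 'id'
) $      ) $       match ')'
$        $         accept

The string is accepted.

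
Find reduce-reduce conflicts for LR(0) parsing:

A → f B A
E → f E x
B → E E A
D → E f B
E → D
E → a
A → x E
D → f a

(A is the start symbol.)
Augment with A' → A and build the canonical LR(0) collection (I0 = CLOSURE({[A' → . A]}), then GOTO on every symbol after a dot until no new states appear). It has 22 states:
  I0: { [A → . f B A], [A → . x E], [A' → . A] }  — shift
  I1: { [A' → A .] }  — accept
  I2: { [A → f . B A], [B → . E E A], [D → . E f B], [D → . f a], [E → . D], [E → . a], [E → . f E x] }  — shift
  I3: { [A → x . E], [D → . E f B], [D → . f a], [E → . D], [E → . a], [E → . f E x] }  — shift
  I4: { [E → D .] }  — reduce
  I5: { [A → x E .], [D → E . f B] }  — shift, reduce
  I6: { [E → a .] }  — reduce
  I7: { [D → . E f B], [D → . f a], [D → f . a], [E → . D], [E → . a], [E → . f E x], [E → f . E x] }  — shift
  I8: { [D → E . f B], [E → f E . x] }  — shift
  I9: { [D → f a .], [E → a .] }  — 2 reduces
  I10: { [B → . E E A], [D → . E f B], [D → . f a], [D → E f . B], [E → . D], [E → . a], [E → . f E x] }  — shift
  I11: { [E → f E x .] }  — reduce
  I12: { [D → E f B .] }  — reduce
  I13: { [B → E . E A], [D → . E f B], [D → . f a], [D → E . f B], [E → . D], [E → . a], [E → . f E x] }  — shift
  I14: { [A → . f B A], [A → . x E], [B → E E . A], [D → E . f B] }  — shift
  I15: { [B → . E E A], [D → . E f B], [D → . f a], [D → E f . B], [D → f . a], [E → . D], [E → . a], [E → . f E x], [E → f . E x] }  — shift
  I16: { [B → E . E A], [D → . E f B], [D → . f a], [D → E . f B], [E → . D], [E → . a], [E → . f E x], [E → f E . x] }  — shift
  I17: { [B → E E A .] }  — reduce
  I18: { [A → f . B A], [B → . E E A], [D → . E f B], [D → . f a], [D → E f . B], [E → . D], [E → . a], [E → . f E x] }  — shift
  I19: { [A → . f B A], [A → . x E], [A → f B . A], [D → E f B .] }  — shift, reduce
  I20: { [A → f B A .] }  — reduce
  I21: { [A → . f B A], [A → . x E], [A → f B . A] }  — shift

I9 contains complete items [D → f a .], [E → a .] — reduce-reduce conflict.

Answer: Yes — I9: [D → f a .] vs [E → a .]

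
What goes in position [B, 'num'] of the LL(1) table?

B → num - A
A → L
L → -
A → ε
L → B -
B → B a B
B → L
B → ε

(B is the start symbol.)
To find M[B, 'num'], we find productions for B where 'num' is in the predict set (PREDICT(N → α) = (FIRST(α) \ {ε}) ∪ (FOLLOW(N) if α ⇒* ε)).

Relevant sets:
  FIRST(B) = { '-', 'a', 'num', ε }
  FIRST(L) = { '-', 'a', 'num' }
  FOLLOW(B) = { $, '-', 'a' }

B → num - A: PREDICT = { 'num' }
  'num' is in predict set, so this production goes in M[B, 'num']
B → B a B: PREDICT = { '-', 'a', 'num' }
  'num' is in predict set, so this production goes in M[B, 'num']
B → L: PREDICT = { '-', 'a', 'num' }
  'num' is in predict set, so this production goes in M[B, 'num']
B → ε: PREDICT = { $, '-', 'a' }

M[B, 'num'] = B → num - A, B → B a B, B → L  (a multiply-defined cell — the grammar is not LL(1))

Answer: B → num - A, B → B a B, B → L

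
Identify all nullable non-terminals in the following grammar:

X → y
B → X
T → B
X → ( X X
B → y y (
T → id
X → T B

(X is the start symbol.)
None

A non-terminal is nullable if it can derive ε (the empty string): either it has an ε-production, or it has a production whose right-hand side consists entirely of nullable non-terminals.

There are no ε-productions, so no non-terminal can derive ε.
No non-terminals are nullable.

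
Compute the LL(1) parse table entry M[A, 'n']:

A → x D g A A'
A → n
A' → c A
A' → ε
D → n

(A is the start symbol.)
A → n

To find M[A, 'n'], we find productions for A where 'n' is in the predict set (PREDICT(N → α) = (FIRST(α) \ {ε}) ∪ (FOLLOW(N) if α ⇒* ε)).

A → x D g A A': PREDICT = { 'x' }
A → n: PREDICT = { 'n' }
  'n' is in predict set, so this production goes in M[A, 'n']

M[A, 'n'] = A → n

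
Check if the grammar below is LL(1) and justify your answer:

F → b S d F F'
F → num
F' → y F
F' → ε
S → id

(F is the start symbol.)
No. Predict set conflict for F': { 'y' }

A grammar is LL(1) if for each non-terminal N with multiple productions, the predict sets of those productions are pairwise disjoint, where PREDICT(N → α) = (FIRST(α) \ {ε}) ∪ (FOLLOW(N) if α ⇒* ε).

Relevant sets:
  FOLLOW(F') = { $, 'y' }

For F:
  PREDICT(F → b S d F F') = { 'b' }
  PREDICT(F → num) = { 'num' }
For F':
  PREDICT(F' → y F) = { 'y' }
  PREDICT(F' → ε) = { $, 'y' }
S has a single production, so nothing to check there.

Conflict found: Predict set conflict for F': { 'y' }
The grammar is NOT LL(1).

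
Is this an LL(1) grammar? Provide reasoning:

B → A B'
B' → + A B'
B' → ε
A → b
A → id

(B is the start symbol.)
Yes, the grammar is LL(1).

Relevant sets:
  FOLLOW(B') = { $ }

For B':
  PREDICT(B' → '+' A B') = { '+' }
  PREDICT(B' → ε) = { $ }
For A:
  PREDICT(A → b) = { 'b' }
  PREDICT(A → id) = { 'id' }
B has a single production, so nothing to check there.

All predict sets are disjoint. The grammar IS LL(1).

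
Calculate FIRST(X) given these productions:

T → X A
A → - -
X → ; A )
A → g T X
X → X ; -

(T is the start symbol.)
{ ';' }

To compute FIRST(X), examine every production with X on the left-hand side, reading each right-hand side left to right until a non-nullable symbol is reached.

From X → ; A ):
  - ';' is a terminal: add ';' and stop
From X → X ; -:
  - X is the symbol being defined: contributes nothing new
    X is not nullable, so stop

Collecting: FIRST(X) = { ';' }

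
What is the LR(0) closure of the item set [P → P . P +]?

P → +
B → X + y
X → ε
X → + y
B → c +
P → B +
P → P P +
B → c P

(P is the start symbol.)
To compute CLOSURE, for each item [A → α.Bβ] where B is a non-terminal, add [B → .γ] for all productions B → γ; repeat for the newly added items until nothing changes.

Start with: [P → P . P +]
  [P → P . P +] has the dot before P: add [P → . +], [P → . B +], [P → . P P +]
  [P → . B +] has the dot before B: add [B → . X + y], [B → . c +], [B → . c P]
  [B → . X + y] has the dot before X: add [X → .], [X → . + y]
No further items can be added.

CLOSURE = { [B → . X + y], [B → . c +], [B → . c P], [P → . +], [P → . B +], [P → . P P +], [P → P . P +], [X → . + y], [X → .] }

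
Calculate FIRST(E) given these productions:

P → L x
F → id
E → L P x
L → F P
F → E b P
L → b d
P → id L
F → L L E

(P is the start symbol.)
To compute FIRST(E), examine every production with E on the left-hand side, reading each right-hand side left to right until a non-nullable symbol is reached.

FIRST sets of the other non-terminals involved (by the same procedure, iterated to a fixed point):
  FIRST(L) = { 'b', 'id' }

From E → L P x:
  - L is a non-terminal: add FIRST(L) \ {ε} = { 'b', 'id' }
    L is not nullable, so stop

Collecting: FIRST(E) = { 'b', 'id' }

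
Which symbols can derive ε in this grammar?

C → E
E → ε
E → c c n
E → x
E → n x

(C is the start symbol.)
A non-terminal is nullable if it can derive ε (the empty string): either it has an ε-production, or it has a production whose right-hand side consists entirely of nullable non-terminals.

ε-productions: E → ε
So E is immediately nullable.
C → E: every symbol on the right is nullable, so C is nullable too.
Every non-terminal is now nullable.
Nullable = { 'C', 'E' }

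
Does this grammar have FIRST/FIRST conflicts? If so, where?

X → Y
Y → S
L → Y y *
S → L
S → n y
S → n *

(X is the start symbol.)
A FIRST/FIRST conflict occurs when two productions N → α and N → β for the same non-terminal have FIRST(α) ∩ FIRST(β) ≠ ∅ (with ε ∈ FIRST of a nullable right-hand side, so two nullable alternatives also conflict).

FIRST sets of the non-terminals at (or reachable through a nullable prefix from) the front of some alternative:
  FIRST(L) = { 'n' }

Productions for S:
  S → L: FIRST = { 'n' }
  S → n y: FIRST = { 'n' }
  S → n *: FIRST = { 'n' }
X, Y, L have only one production, so no FIRST/FIRST conflict is possible there.

Conflict for S: S → L and S → n y
  Overlap: { 'n' }
Conflict for S: S → L and S → n *
  Overlap: { 'n' }
Conflict for S: S → n y and S → n *
  Overlap: { 'n' }

Answer: Yes. S → L / S → n y on { 'n' }; S → L / S → n '*' on { 'n' }; S → n y / S → n '*' on { 'n' }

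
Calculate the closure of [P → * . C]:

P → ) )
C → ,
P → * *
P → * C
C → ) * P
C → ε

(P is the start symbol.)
{ [C → . ) * P], [C → . ,], [C → .], [P → * . C] }

To compute CLOSURE, for each item [A → α.Bβ] where B is a non-terminal, add [B → .γ] for all productions B → γ; repeat for the newly added items until nothing changes.

Start with: [P → * . C]
  [P → * . C] has the dot before C: add [C → . ,], [C → . ) * P], [C → .]
No further items can be added.

CLOSURE = { [C → . ) * P], [C → . ,], [C → .], [P → * . C] }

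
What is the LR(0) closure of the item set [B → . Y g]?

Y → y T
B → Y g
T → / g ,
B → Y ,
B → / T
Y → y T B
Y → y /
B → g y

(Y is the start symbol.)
{ [B → . Y g], [Y → . y /], [Y → . y T B], [Y → . y T] }

To compute CLOSURE, for each item [A → α.Bβ] where B is a non-terminal, add [B → .γ] for all productions B → γ; repeat for the newly added items until nothing changes.

Start with: [B → . Y g]
  [B → . Y g] has the dot before Y: add [Y → . y T], [Y → . y T B], [Y → . y /]
No further items can be added.

CLOSURE = { [B → . Y g], [Y → . y /], [Y → . y T B], [Y → . y T] }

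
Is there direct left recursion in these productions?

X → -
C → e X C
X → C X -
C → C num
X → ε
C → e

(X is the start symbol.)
Yes, C is left-recursive

X → -: starts with '-'
C → e X C: starts with e
X → C X -: starts with C
C → C num: LEFT RECURSIVE (starts with C)
X → ε: starts with ε
C → e: starts with e

The grammar has direct left recursion on: C.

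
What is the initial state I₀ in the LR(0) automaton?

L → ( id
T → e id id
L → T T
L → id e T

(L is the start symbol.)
First, augment the grammar with L' → L
I₀ = CLOSURE({ [L' → . L] }):
  [L' → . L] has the dot before L: add [L → . ( id], [L → . T T], [L → . id e T]
  [L → . T T] has the dot before T: add [T → . e id id]
No further items can be added.

I₀ = { [L → . ( id], [L → . T T], [L → . id e T], [L' → . L], [T → . e id id] }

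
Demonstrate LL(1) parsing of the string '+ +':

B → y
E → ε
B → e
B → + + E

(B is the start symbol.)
LL(1) parsing maintains a stack (initially the start symbol over $) and the input. At each step: if the stack top is a terminal, match it against the current input token; if it is a non-terminal N, replace it with the RHS of M[N, lookahead] (the unique production whose predict set contains the lookahead).

Stack is shown with the top on the left.

Stack    Input  Action
----------------------
B $      + + $  output B → + + E
+ + E $  + + $  match '+'
+ E $    + $    match '+'
E $      $      output E → ε
$        $      accept

The string is accepted.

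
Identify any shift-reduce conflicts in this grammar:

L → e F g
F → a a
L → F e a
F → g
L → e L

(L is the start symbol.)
No shift-reduce conflicts

A shift-reduce conflict occurs when an LR(0) state has both:
  - a complete (reduce) item [A → α .] (dot at the end), and
  - a shift item [B → β . c γ] (dot before a terminal).

Augment with L' → L and build the canonical LR(0) collection (I0 = CLOSURE({[L' → . L]}), then GOTO on every symbol after a dot until no new states appear). It has 12 states:
  I0: { [F → . a a], [F → . g], [L → . F e a], [L → . e F g], [L → . e L], [L' → . L] }  — shift
  I1: { [L → F . e a] }  — shift
  I2: { [L' → L .] }  — accept
  I3: { [F → a . a] }  — shift
  I4: { [F → . a a], [F → . g], [L → . F e a], [L → . e F g], [L → . e L], [L → e . F g], [L → e . L] }  — shift
  I5: { [F → g .] }  — reduce
  I6: { [L → F . e a], [L → e F . g] }  — shift
  I7: { [L → e L .] }  — reduce
  I8: { [L → F e . a] }  — shift
  I9: { [L → e F g .] }  — reduce
  I10: { [L → F e a .] }  — reduce
  I11: { [F → a a .] }  — reduce

No state contains both a complete item and a shift item.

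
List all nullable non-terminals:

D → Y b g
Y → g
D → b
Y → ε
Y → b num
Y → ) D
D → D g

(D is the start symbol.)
A non-terminal is nullable if it can derive ε (the empty string): either it has an ε-production, or it has a production whose right-hand side consists entirely of nullable non-terminals.

ε-productions: Y → ε
So Y is immediately nullable.
No further non-terminal can be added: every production for the remaining non-terminals contains a terminal or a non-nullable non-terminal.
Nullable = { 'Y' }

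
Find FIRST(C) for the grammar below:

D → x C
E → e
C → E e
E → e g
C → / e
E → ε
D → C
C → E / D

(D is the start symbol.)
FIRST sets of the other non-terminals involved (by the same procedure, iterated to a fixed point):
  FIRST(E) = { 'e', ε }

From C → E e:
  - E is a non-terminal: add FIRST(E) \ {ε} = { 'e' }
    E is nullable, so continue to the next symbol
  - e is a terminal: add 'e' and stop
From C → / e:
  - '/' is a terminal: add '/' and stop
From C → E / D:
  - E is a non-terminal: add FIRST(E) \ {ε} = { 'e' }
    E is nullable, so continue to the next symbol
  - '/' is a terminal: add '/' and stop

Collecting: FIRST(C) = { '/', 'e' }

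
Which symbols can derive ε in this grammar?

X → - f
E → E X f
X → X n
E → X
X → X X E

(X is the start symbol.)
None

There are no ε-productions, so no non-terminal can derive ε.
No non-terminals are nullable.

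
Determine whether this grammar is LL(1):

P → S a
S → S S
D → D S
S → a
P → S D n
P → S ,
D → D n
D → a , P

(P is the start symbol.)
Relevant sets:
  FIRST(S) = { 'a' }
  FIRST(D) = { 'a' }

For P:
  PREDICT(P → S a) = { 'a' }
  PREDICT(P → S D n) = { 'a' }
  PREDICT(P → S ',') = { 'a' }
For S:
  PREDICT(S → S S) = { 'a' }
  PREDICT(S → a) = { 'a' }
For D:
  PREDICT(D → D S) = { 'a' }
  PREDICT(D → D n) = { 'a' }
  PREDICT(D → a ',' P) = { 'a' }

Conflict found: Predict set conflict for P: { 'a' }
The grammar is NOT LL(1).

Answer: No. Predict set conflict for P: { 'a' }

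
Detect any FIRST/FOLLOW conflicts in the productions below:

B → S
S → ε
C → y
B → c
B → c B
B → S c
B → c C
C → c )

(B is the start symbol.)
No FIRST/FOLLOW conflicts.

Nullable non-terminals: B, S.
FIRST sets used below: FIRST(S) = { ε }

B: nullable alternative(s) B → S; FOLLOW(B) = { $ }
  B → S: FIRST \ {ε} = { } — this is the only nullable alternative, skip
  B → c: FIRST \ {ε} = { 'c' } — disjoint from FOLLOW(B)
  B → c B: FIRST \ {ε} = { 'c' } — disjoint from FOLLOW(B)
  B → S c: FIRST \ {ε} = { 'c' } — disjoint from FOLLOW(B)
  B → c C: FIRST \ {ε} = { 'c' } — disjoint from FOLLOW(B)
S has a nullable alternative but only one production, so nothing to check.

C has no nullable alternative, so no FIRST/FOLLOW check is needed there.

No FIRST/FOLLOW conflicts found.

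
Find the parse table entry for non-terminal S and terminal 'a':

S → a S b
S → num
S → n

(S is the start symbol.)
To find M[S, 'a'], we find productions for S where 'a' is in the predict set (PREDICT(N → α) = (FIRST(α) \ {ε}) ∪ (FOLLOW(N) if α ⇒* ε)).

S → a S b: PREDICT = { 'a' }
  'a' is in predict set, so this production goes in M[S, 'a']
S → num: PREDICT = { 'num' }
S → n: PREDICT = { 'n' }

M[S, 'a'] = S → a S b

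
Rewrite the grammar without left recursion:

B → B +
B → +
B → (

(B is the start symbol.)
B → + B'
B → ( B'
B' → + B'
B' → ε

B is directly left-recursive. The standard transformation for
  A → A α₁ | ... | A α_m | β₁ | ... | β_n
is
  A  → β₁ A' | ... | β_n A'
  A' → α₁ A' | ... | α_m A' | ε

B → + becomes B → + B'
B → ( becomes B → ( B'
B → B + becomes B' → + B'
Add B' → ε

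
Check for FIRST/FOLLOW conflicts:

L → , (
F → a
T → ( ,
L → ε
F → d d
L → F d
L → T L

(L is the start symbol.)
A FIRST/FOLLOW conflict occurs when a non-terminal N has a nullable alternative N → β (β ⇒* ε) and another alternative N → α with FIRST(α) ∩ FOLLOW(N) ≠ ∅: on such a lookahead the parser cannot decide between expanding α and letting N vanish via β.

Nullable non-terminals: L.
FIRST sets used below: FIRST(F) = { 'a', 'd' }, FIRST(T) = { '(' }

L: nullable alternative(s) L → ε; FOLLOW(L) = { $ }
  L → , (: FIRST \ {ε} = { ',' } — disjoint from FOLLOW(L)
  L → ε: FIRST \ {ε} = { } — this is the only nullable alternative, skip
  L → F d: FIRST \ {ε} = { 'a', 'd' } — disjoint from FOLLOW(L)
  L → T L: FIRST \ {ε} = { '(' } — disjoint from FOLLOW(L)

F, T have no nullable alternative, so no FIRST/FOLLOW check is needed there.

No FIRST/FOLLOW conflicts found.

Answer: No FIRST/FOLLOW conflicts.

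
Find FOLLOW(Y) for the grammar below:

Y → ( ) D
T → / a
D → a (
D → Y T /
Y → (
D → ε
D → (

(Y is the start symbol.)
{ $, '/' }

To compute FOLLOW(Y), find every occurrence of Y on a right-hand side N → α Y β: add FIRST(β) \ {ε}, and if β is empty or nullable also add FOLLOW(N). Iterate to a fixed point.

Y is the start symbol, so $ ∈ FOLLOW(Y).
In D → Y T /: Y is followed by T '/', add FIRST(T '/') \ {ε} = { '/' }

Taking the union: FOLLOW(Y) = { $, '/' }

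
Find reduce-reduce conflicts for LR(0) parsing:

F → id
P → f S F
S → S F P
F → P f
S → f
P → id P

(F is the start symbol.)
No reduce-reduce conflicts

A reduce-reduce conflict occurs when an LR(0) state has two complete items [A → α .] and [B → β .] — both call for a reduction, and with no lookahead the parser cannot choose between them.

Augment with F' → F and build the canonical LR(0) collection (I0 = CLOSURE({[F' → . F]}), then GOTO on every symbol after a dot until no new states appear). It has 12 states:
  I0: { [F → . P f], [F → . id], [F' → . F], [P → . f S F], [P → . id P] }  — shift
  I1: { [F' → F .] }  — accept
  I2: { [F → P . f] }  — shift
  I3: { [P → f . S F], [S → . S F P], [S → . f] }  — shift
  I4: { [F → id .], [P → . f S F], [P → . id P], [P → id . P] }  — shift, reduce
  I5: { [P → id P .] }  — reduce
  I6: { [P → . f S F], [P → . id P], [P → id . P] }  — shift
  I7: { [F → . P f], [F → . id], [P → . f S F], [P → . id P], [P → f S . F], [S → S . F P] }  — shift
  I8: { [S → f .] }  — reduce
  I9: { [P → . f S F], [P → . id P], [P → f S F .], [S → S F . P] }  — shift, reduce
  I10: { [S → S F P .] }  — reduce
  I11: { [F → P f .] }  — reduce

No state contains more than one complete item.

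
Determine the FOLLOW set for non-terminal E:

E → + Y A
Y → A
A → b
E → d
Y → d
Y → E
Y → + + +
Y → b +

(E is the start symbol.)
{ $, 'b' }

E is the start symbol, so $ ∈ FOLLOW(E).
In Y → E: E is at the end, add FOLLOW(Y)

The FOLLOW sets referred to above (computed the same way, to a fixed point):
  FOLLOW(Y) = { 'b' }

Taking the union: FOLLOW(E) = { $, 'b' }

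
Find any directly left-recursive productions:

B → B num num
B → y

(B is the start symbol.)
Yes, B is left-recursive

Direct left recursion occurs when N → N α for some non-terminal N (the right-hand side begins with the left-hand side itself).

B → B num num: LEFT RECURSIVE (starts with B)
B → y: starts with y

The grammar has direct left recursion on: B.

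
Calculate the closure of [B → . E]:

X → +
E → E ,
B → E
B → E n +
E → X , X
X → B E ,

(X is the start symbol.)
Start with: [B → . E]
  [B → . E] has the dot before E: add [E → . E ,], [E → . X , X]
  [E → . X , X] has the dot before X: add [X → . +], [X → . B E ,]
  [X → . B E ,] has the dot before B: add [B → . E n +]
No further items can be added.

CLOSURE = { [B → . E n +], [B → . E], [E → . E ,], [E → . X , X], [X → . +], [X → . B E ,] }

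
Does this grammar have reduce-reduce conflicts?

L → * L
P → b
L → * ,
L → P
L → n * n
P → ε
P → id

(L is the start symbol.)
A reduce-reduce conflict occurs when an LR(0) state has two complete items [A → α .] and [B → β .] — both call for a reduction, and with no lookahead the parser cannot choose between them.

Augment with L' → L and build the canonical LR(0) collection (I0 = CLOSURE({[L' → . L]}), then GOTO on every symbol after a dot until no new states appear). It has 11 states:
  I0: { [L → . * ,], [L → . * L], [L → . P], [L → . n * n], [L' → . L], [P → . b], [P → . id], [P → .] }  — shift, reduce
  I1: { [L → * . ,], [L → * . L], [L → . * ,], [L → . * L], [L → . P], [L → . n * n], [P → . b], [P → . id], [P → .] }  — shift, reduce
  I2: { [L' → L .] }  — accept
  I3: { [L → P .] }  — reduce
  I4: { [P → b .] }  — reduce
  I5: { [P → id .] }  — reduce
  I6: { [L → n . * n] }  — shift
  I7: { [L → n * . n] }  — shift
  I8: { [L → n * n .] }  — reduce
  I9: { [L → * , .] }  — reduce
  I10: { [L → * L .] }  — reduce

No state contains more than one complete item.

Answer: No reduce-reduce conflicts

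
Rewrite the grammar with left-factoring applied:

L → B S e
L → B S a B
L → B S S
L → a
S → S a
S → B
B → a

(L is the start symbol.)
L → B S L'
L' → e
L' → a B
L' → S
L → a
S → S a
S → B
B → a

Left-factoring transforms A → αβ₁ | αβ₂ into A → αA' and A' → β₁ | β₂
(α is the longest common prefix among the alternatives). Repeat until
no nonterminal has two alternatives with a common prefix.

Round 1: L has alternatives sharing prefix 'B S'. Introduce L': L → B S L'
  Add: L' → e
  Add: L' → a B
  Add: L' → S

No remaining common prefixes — done.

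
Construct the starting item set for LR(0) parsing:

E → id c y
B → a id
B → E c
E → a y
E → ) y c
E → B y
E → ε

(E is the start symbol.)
{ [B → . E c], [B → . a id], [E → . ) y c], [E → . B y], [E → . a y], [E → . id c y], [E → .], [E' → . E] }

First, augment the grammar with E' → E
I₀ = CLOSURE({ [E' → . E] }):
  [E' → . E] has the dot before E: add [E → . id c y], [E → . a y], [E → . ) y c], [E → . B y], [E → .]
  [E → . B y] has the dot before B: add [B → . a id], [B → . E c]
No further items can be added.

I₀ = { [B → . E c], [B → . a id], [E → . ) y c], [E → . B y], [E → . a y], [E → . id c y], [E → .], [E' → . E] }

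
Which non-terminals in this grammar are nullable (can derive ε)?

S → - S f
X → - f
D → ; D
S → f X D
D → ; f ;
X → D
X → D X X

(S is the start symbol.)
None

There are no ε-productions, so no non-terminal can derive ε.
No non-terminals are nullable.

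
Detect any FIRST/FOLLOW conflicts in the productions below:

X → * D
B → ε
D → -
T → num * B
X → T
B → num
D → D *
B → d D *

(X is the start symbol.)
No FIRST/FOLLOW conflicts.

A FIRST/FOLLOW conflict occurs when a non-terminal N has a nullable alternative N → β (β ⇒* ε) and another alternative N → α with FIRST(α) ∩ FOLLOW(N) ≠ ∅: on such a lookahead the parser cannot decide between expanding α and letting N vanish via β.

Nullable non-terminals: B.

B: nullable alternative(s) B → ε; FOLLOW(B) = { $ }
  B → ε: FIRST \ {ε} = { } — this is the only nullable alternative, skip
  B → num: FIRST \ {ε} = { 'num' } — disjoint from FOLLOW(B)
  B → d D *: FIRST \ {ε} = { 'd' } — disjoint from FOLLOW(B)

D, T, X have no nullable alternative, so no FIRST/FOLLOW check is needed there.

No FIRST/FOLLOW conflicts found.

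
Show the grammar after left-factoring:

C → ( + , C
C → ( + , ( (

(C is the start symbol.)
C → ( + , C'
C' → C
C' → ( (

Left-factoring transforms A → αβ₁ | αβ₂ into A → αA' and A' → β₁ | β₂
(α is the longest common prefix among the alternatives). Repeat until
no nonterminal has two alternatives with a common prefix.

Round 1: C has alternatives sharing prefix '( + ,'. Introduce C': C → ( + , C'
  Add: C' → C
  Add: C' → ( (

No remaining common prefixes — done.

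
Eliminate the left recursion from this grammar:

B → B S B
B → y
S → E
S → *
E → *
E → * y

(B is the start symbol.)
B is directly left-recursive. The standard transformation for
  A → A α₁ | ... | A α_m | β₁ | ... | β_n
is
  A  → β₁ A' | ... | β_n A'
  A' → α₁ A' | ... | α_m A' | ε

B → y becomes B → y B'
B → B S B becomes B' → S B B'
Add B' → ε

Productions for other non-terminals are unchanged:
  S → E
  S → *
  E → *
  E → * y

Resulting grammar:
B → y B'
B' → S B B'
B' → ε
S → E
S → *
E → *
E → * y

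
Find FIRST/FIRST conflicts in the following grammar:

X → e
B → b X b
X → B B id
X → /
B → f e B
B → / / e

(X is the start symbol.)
FIRST sets of the non-terminals at (or reachable through a nullable prefix from) the front of some alternative:
  FIRST(B) = { '/', 'b', 'f' }

Productions for X:
  X → e: FIRST = { 'e' }
  X → B B id: FIRST = { '/', 'b', 'f' }
  X → /: FIRST = { '/' }
Productions for B:
  B → b X b: FIRST = { 'b' }
  B → f e B: FIRST = { 'f' }
  B → / / e: FIRST = { '/' }

Conflict for X: X → B B id and X → /
  Overlap: { '/' }

Answer: Yes. X → B B id / X → '/' on { '/' }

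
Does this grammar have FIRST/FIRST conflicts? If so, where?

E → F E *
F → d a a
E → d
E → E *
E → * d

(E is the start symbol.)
FIRST sets of the non-terminals at (or reachable through a nullable prefix from) the front of some alternative:
  FIRST(F) = { 'd' }
  FIRST(E) = { '*', 'd' }

Productions for E:
  E → F E *: FIRST = { 'd' }
  E → d: FIRST = { 'd' }
  E → E *: FIRST = { '*', 'd' }
  E → * d: FIRST = { '*' }
F has only one production, so no FIRST/FIRST conflict is possible there.

Conflict for E: E → F E * and E → d
  Overlap: { 'd' }
Conflict for E: E → F E * and E → E *
  Overlap: { 'd' }
Conflict for E: E → d and E → E *
  Overlap: { 'd' }
Conflict for E: E → E * and E → * d
  Overlap: { '*' }

Answer: Yes. E → F E '*' / E → d on { 'd' }; E → F E '*' / E → E '*' on { 'd' }; E → d / E → E '*' on { 'd' }; E → E '*' / E → '*' d on { '*' }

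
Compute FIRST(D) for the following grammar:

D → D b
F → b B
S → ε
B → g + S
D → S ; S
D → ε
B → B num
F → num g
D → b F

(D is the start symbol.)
{ ';', 'b', ε }

To compute FIRST(D), examine every production with D on the left-hand side, reading each right-hand side left to right until a non-nullable symbol is reached.

FIRST sets of the other non-terminals involved (by the same procedure, iterated to a fixed point):
  FIRST(S) = { ε }

From D → D b:
  - D is the symbol being defined: contributes nothing new
    D is nullable, so continue to the next symbol
  - b is a terminal: add 'b' and stop
From D → S ; S:
  - S is a non-terminal: add FIRST(S) \ {ε} = { }
    S is nullable, so continue to the next symbol
  - ';' is a terminal: add ';' and stop
From D → ε:
  - ε-production, so ε ∈ FIRST(D)
From D → b F:
  - b is a terminal: add 'b' and stop

Collecting: FIRST(D) = { ';', 'b', ε }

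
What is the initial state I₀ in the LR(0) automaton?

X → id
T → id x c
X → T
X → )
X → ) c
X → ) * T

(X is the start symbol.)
{ [T → . id x c], [X → . ) * T], [X → . ) c], [X → . )], [X → . T], [X → . id], [X' → . X] }

First, augment the grammar with X' → X
I₀ = CLOSURE({ [X' → . X] }):
  [X' → . X] has the dot before X: add [X → . id], [X → . T], [X → . )], [X → . ) c], [X → . ) * T]
  [X → . T] has the dot before T: add [T → . id x c]
No further items can be added.

I₀ = { [T → . id x c], [X → . ) * T], [X → . ) c], [X → . )], [X → . T], [X → . id], [X' → . X] }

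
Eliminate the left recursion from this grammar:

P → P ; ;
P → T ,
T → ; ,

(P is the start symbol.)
P → T , P'
P' → ; ; P'
P' → ε
T → ; ,

P is directly left-recursive. The standard transformation for
  A → A α₁ | ... | A α_m | β₁ | ... | β_n
is
  A  → β₁ A' | ... | β_n A'
  A' → α₁ A' | ... | α_m A' | ε

P → T , becomes P → T , P'
P → P ; ; becomes P' → ; ; P'
Add P' → ε

Productions for other non-terminals are unchanged:
  T → ; ,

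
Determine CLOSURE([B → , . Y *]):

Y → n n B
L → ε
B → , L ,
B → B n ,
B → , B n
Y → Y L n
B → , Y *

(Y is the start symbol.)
To compute CLOSURE, for each item [A → α.Bβ] where B is a non-terminal, add [B → .γ] for all productions B → γ; repeat for the newly added items until nothing changes.

Start with: [B → , . Y *]
  [B → , . Y *] has the dot before Y: add [Y → . n n B], [Y → . Y L n]
No further items can be added.

CLOSURE = { [B → , . Y *], [Y → . Y L n], [Y → . n n B] }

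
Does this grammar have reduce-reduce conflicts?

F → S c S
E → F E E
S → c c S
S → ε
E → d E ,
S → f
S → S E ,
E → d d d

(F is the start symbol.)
Augment with F' → F and build the canonical LR(0) collection (I0 = CLOSURE({[F' → . F]}), then GOTO on every symbol after a dot until no new states appear). It has 20 states:
  I0: { [F → . S c S], [F' → . F], [S → . S E ,], [S → . c c S], [S → . f], [S → .] }  — shift, reduce
  I1: { [F' → F .] }  — accept
  I2: { [E → . F E E], [E → . d E ,], [E → . d d d], [F → . S c S], [F → S . c S], [S → . S E ,], [S → . c c S], [S → . f], [S → .], [S → S . E ,] }  — shift, reduce
  I3: { [S → c . c S] }  — shift
  I4: { [S → f .] }  — reduce
  I5: { [S → . S E ,], [S → . c c S], [S → . f], [S → .], [S → c c . S] }  — shift, reduce
  I6: { [E → . F E E], [E → . d E ,], [E → . d d d], [F → . S c S], [S → . S E ,], [S → . c c S], [S → . f], [S → .], [S → S . E ,], [S → c c S .] }  — shift, 2 reduces
  I7: { [S → S E . ,] }  — shift
  I8: { [E → . F E E], [E → . d E ,], [E → . d d d], [E → F . E E], [F → . S c S], [S → . S E ,], [S → . c c S], [S → . f], [S → .] }  — shift, reduce
  I9: { [E → . F E E], [E → . d E ,], [E → . d d d], [E → d . E ,], [E → d . d d], [F → . S c S], [S → . S E ,], [S → . c c S], [S → . f], [S → .] }  — shift, reduce
  I10: { [E → d E . ,] }  — shift
  I11: { [E → . F E E], [E → . d E ,], [E → . d d d], [E → d . E ,], [E → d . d d], [E → d d . d], [F → . S c S], [S → . S E ,], [S → . c c S], [S → . f], [S → .] }  — shift, reduce
  I12: { [E → . F E E], [E → . d E ,], [E → . d d d], [E → d . E ,], [E → d . d d], [E → d d . d], [E → d d d .], [F → . S c S], [S → . S E ,], [S → . c c S], [S → . f], [S → .] }  — shift, 2 reduces
  I13: { [E → d E , .] }  — reduce
  I14: { [E → . F E E], [E → . d E ,], [E → . d d d], [E → F E . E], [F → . S c S], [S → . S E ,], [S → . c c S], [S → . f], [S → .] }  — shift, reduce
  I15: { [E → F E E .] }  — reduce
  I16: { [S → S E , .] }  — reduce
  I17: { [F → S c . S], [S → . S E ,], [S → . c c S], [S → . f], [S → .], [S → c . c S] }  — shift, reduce
  I18: { [E → . F E E], [E → . d E ,], [E → . d d d], [F → . S c S], [F → S c S .], [S → . S E ,], [S → . c c S], [S → . f], [S → .], [S → S . E ,] }  — shift, 2 reduces
  I19: { [S → . S E ,], [S → . c c S], [S → . f], [S → .], [S → c . c S], [S → c c . S] }  — shift, reduce

I6 contains complete items [S → .], [S → c c S .] — reduce-reduce conflict.
I12 contains complete items [E → d d d .], [S → .] — reduce-reduce conflict.
I18 contains complete items [F → S c S .], [S → .] — reduce-reduce conflict.

Answer: Yes — I6: [S → .] vs [S → c c S .]; I12: [E → d d d .] vs [S → .]; I18: [F → S c S .] vs [S → .]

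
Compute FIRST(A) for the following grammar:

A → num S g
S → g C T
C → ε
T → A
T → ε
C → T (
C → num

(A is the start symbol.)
{ 'num' }

To compute FIRST(A), examine every production with A on the left-hand side, reading each right-hand side left to right until a non-nullable symbol is reached.

From A → num S g:
  - num is a terminal: add 'num' and stop

Collecting: FIRST(A) = { 'num' }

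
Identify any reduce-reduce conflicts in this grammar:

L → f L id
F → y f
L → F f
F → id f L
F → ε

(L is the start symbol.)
No reduce-reduce conflicts

A reduce-reduce conflict occurs when an LR(0) state has two complete items [A → α .] and [B → β .] — both call for a reduction, and with no lookahead the parser cannot choose between them.

Augment with L' → L and build the canonical LR(0) collection (I0 = CLOSURE({[L' → . L]}), then GOTO on every symbol after a dot until no new states appear). It has 12 states:
  I0: { [F → . id f L], [F → . y f], [F → .], [L → . F f], [L → . f L id], [L' → . L] }  — shift, reduce
  I1: { [L → F . f] }  — shift
  I2: { [L' → L .] }  — accept
  I3: { [F → . id f L], [F → . y f], [F → .], [L → . F f], [L → . f L id], [L → f . L id] }  — shift, reduce
  I4: { [F → id . f L] }  — shift
  I5: { [F → y . f] }  — shift
  I6: { [F → y f .] }  — reduce
  I7: { [F → . id f L], [F → . y f], [F → .], [F → id f . L], [L → . F f], [L → . f L id] }  — shift, reduce
  I8: { [F → id f L .] }  — reduce
  I9: { [L → f L . id] }  — shift
  I10: { [L → f L id .] }  — reduce
  I11: { [L → F f .] }  — reduce

No state contains more than one complete item.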